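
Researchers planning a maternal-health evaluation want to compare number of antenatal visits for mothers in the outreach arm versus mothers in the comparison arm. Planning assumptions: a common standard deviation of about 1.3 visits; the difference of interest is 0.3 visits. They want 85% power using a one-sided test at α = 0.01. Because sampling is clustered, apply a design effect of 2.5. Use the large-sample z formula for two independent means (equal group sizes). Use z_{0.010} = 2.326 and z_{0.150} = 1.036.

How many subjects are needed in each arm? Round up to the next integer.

n = 1062 per group

n = (z_α + z_β)² · (σ₁² + σ₂²) / δ²
  = (2.326 + 1.036)² · (2·1.3² = 3.38) / 0.3²
  = 11.3030 · 3.38 / 0.09
  = 424.49
Design effect: 2.5 × 424.49 = 1061.23.
Round up → n = 1062 per group.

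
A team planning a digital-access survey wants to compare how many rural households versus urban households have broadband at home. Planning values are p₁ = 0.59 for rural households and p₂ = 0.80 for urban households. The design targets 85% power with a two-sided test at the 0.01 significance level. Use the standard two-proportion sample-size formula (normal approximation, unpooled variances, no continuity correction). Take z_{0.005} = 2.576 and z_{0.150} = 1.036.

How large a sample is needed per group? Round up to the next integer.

n = 119 per group

n = (z_{α/2} + z_β)² · [p₁(1−p₁) + p₂(1−p₂)] / (p₁ − p₂)²
  = (2.576 + 1.036)² · (0.59·0.41 + 0.80·0.20) / (-0.21)²
  = (3.612)² · (0.2419 + 0.1600) / 0.0441
  = 13.0465 · 0.4019 / 0.0441
  = 118.90
Round up → n = 119 per group.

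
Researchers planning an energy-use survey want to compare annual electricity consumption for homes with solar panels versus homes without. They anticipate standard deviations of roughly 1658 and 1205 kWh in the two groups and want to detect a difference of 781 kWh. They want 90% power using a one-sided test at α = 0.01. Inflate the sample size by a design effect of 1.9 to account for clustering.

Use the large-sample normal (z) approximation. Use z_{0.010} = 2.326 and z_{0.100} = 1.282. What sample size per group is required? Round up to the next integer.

n = (z_α + z_β)² · (σ₁² + σ₂²) / δ²
  = (2.326 + 1.282)² · (1658² + 1205² = 4200989) / 781²
  = 13.0177 · 4200989 / 609961
  = 89.66
Design effect: 1.9 × 89.66 = 170.35.
Round up → n = 171 per group.

n = 171 per group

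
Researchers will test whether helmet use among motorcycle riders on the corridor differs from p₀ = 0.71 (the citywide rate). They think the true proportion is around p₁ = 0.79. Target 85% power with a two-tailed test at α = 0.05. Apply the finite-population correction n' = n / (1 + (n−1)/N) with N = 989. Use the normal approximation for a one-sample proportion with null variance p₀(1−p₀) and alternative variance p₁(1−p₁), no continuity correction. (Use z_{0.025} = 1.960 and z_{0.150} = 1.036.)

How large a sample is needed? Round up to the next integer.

n = [z_{α/2}·√(p₀q₀) + z_β·√(p₁q₁)]² / (p₁ − p₀)²
  = [1.960·√(0.71·0.29) + 1.036·√(0.79·0.21)]² / (0.08)²
  = [1.960·0.4538 + 1.036·0.4073]² / 0.0064
  = [1.3113]² / 0.0064
  = 268.69
Finite-population correction (N = 989): 268.69 / (1 + (268.69 − 1)/989) = 211.46.
Round up → n = 212.

n = 212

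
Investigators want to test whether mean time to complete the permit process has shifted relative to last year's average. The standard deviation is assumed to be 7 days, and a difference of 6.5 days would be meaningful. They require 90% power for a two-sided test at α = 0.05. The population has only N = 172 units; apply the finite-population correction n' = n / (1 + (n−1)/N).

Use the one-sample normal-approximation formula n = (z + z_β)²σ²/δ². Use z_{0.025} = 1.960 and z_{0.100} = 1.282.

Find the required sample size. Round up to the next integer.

n = 12

n = (z_{α/2} + z_β)² · σ² / δ²
  = (1.960 + 1.282)² · 7² / 6.5²
  = 10.5106 · 49 / 42.25
  = 12.19
Finite-population correction (N = 172): 12.19 / (1 + (12.19 − 1)/172) = 11.45.
Round up → n = 12.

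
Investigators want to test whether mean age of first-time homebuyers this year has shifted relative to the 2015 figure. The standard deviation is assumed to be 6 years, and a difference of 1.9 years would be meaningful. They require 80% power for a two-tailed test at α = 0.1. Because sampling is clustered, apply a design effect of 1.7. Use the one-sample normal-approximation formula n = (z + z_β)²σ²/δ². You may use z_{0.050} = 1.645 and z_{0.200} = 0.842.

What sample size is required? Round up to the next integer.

n = 105

n = (z_{α/2} + z_β)² · σ² / δ²
  = (1.645 + 0.842)² · 6² / 1.9²
  = 6.1852 · 36 / 3.61
  = 61.68
Design effect: 1.7 × 61.68 = 104.86.
Round up → n = 105.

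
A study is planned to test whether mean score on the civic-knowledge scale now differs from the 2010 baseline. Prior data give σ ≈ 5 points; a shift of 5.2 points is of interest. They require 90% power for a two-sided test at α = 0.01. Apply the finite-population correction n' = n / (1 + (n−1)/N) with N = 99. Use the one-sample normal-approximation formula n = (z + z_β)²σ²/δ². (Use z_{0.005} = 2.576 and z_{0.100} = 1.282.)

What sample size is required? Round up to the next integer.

n = (z_{α/2} + z_β)² · σ² / δ²
  = (2.576 + 1.282)² · 5² / 5.2²
  = 14.8842 · 25 / 27.04
  = 13.76
Finite-population correction (N = 99): 13.76 / (1 + (13.76 − 1)/99) = 12.19.
Round up → n = 13.

n = 13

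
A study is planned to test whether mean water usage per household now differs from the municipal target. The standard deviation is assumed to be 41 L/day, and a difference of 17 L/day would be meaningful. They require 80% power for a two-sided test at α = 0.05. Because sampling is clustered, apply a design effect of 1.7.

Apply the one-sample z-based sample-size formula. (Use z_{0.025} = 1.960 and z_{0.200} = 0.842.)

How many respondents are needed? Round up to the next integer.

n = 78

n = (z_{α/2} + z_β)² · σ² / δ²
  = (1.960 + 0.842)² · 41² / 17²
  = 7.8512 · 1681 / 289
  = 45.67
Design effect: 1.7 × 45.67 = 77.63.
Round up → n = 78.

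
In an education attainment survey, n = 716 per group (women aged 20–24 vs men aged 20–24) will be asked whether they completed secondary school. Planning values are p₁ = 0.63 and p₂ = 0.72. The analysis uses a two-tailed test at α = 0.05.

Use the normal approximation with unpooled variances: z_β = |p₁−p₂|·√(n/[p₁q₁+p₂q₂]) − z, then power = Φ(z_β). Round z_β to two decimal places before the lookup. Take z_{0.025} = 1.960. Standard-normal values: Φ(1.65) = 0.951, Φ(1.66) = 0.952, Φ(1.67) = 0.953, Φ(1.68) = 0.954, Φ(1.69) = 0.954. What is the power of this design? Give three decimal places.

Power ≈ 0.954

z_β = |p₁−p₂|·√(n/[p₁q₁+p₂q₂]) − z_{α/2}
    = 0.09 · √(716/0.4347) − 1.960
    = 0.09 · 40.5846 − 1.960
    = 3.6526 − 1.960 = 1.6926 → 1.69
Power = Φ(1.69) = 0.954.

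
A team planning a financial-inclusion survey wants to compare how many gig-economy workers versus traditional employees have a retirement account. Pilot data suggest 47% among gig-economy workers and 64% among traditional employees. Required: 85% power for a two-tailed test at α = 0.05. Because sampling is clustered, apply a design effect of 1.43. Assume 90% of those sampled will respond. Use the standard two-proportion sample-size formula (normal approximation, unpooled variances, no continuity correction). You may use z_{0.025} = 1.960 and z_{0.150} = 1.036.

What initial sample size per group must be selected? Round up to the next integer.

n = (z_{α/2} + z_β)² · [p₁(1−p₁) + p₂(1−p₂)] / (p₁ − p₂)²
  = (1.960 + 1.036)² · (0.47·0.53 + 0.64·0.36) / (-0.17)²
  = (2.996)² · (0.2491 + 0.2304) / 0.0289
  = 8.9760 · 0.4795 / 0.0289
  = 148.93
Design effect: 1.43 × 148.93 = 212.97.
Adjust for 90% response: 212.97 / 0.90 = 236.63.
Round up → n = 237 per group.

n = 237 per group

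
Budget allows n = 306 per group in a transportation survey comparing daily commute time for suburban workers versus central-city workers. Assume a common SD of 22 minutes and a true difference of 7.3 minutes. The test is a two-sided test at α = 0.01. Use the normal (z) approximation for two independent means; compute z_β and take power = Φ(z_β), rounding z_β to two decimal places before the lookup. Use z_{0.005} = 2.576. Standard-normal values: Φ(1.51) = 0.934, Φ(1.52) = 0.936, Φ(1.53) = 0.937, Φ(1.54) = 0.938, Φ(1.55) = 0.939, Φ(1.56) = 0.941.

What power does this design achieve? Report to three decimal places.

z_β = δ·√(n/(σ₁²+σ₂²)) − z_{α/2}
    = 7.3 · √(306/968) − 2.576
    = 7.3 · 0.56224 − 2.576
    = 4.1044 − 2.576 = 1.5284 → 1.53
Power = Φ(1.53) = 0.937.

Power ≈ 0.937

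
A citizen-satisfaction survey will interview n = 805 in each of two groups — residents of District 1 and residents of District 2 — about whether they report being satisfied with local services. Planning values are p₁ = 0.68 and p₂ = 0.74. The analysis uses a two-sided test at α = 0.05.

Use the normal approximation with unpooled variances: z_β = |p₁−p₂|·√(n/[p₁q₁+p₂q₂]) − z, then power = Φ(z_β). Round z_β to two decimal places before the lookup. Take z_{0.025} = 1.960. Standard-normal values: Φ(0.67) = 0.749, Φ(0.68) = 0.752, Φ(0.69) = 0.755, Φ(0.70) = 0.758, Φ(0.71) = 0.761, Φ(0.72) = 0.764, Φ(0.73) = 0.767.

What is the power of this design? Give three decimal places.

z_β = |p₁−p₂|·√(n/[p₁q₁+p₂q₂]) − z_{α/2}
    = 0.06 · √(805/0.4100) − 1.960
    = 0.06 · 44.3104 − 1.960
    = 2.6586 − 1.960 = 0.6986 → 0.70
Power = Φ(0.70) = 0.758.

Power ≈ 0.758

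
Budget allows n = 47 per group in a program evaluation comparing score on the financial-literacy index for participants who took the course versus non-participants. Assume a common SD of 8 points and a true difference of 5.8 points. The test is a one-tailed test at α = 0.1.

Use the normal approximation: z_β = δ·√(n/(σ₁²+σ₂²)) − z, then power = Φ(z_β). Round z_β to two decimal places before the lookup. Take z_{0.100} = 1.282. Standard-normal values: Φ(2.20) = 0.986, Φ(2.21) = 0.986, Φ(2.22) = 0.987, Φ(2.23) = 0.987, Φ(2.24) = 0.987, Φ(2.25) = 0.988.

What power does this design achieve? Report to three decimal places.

Power ≈ 0.987

z_β = δ·√(n/(σ₁²+σ₂²)) − z_α
    = 5.8 · √(47/128) − 1.282
    = 5.8 · 0.60596 − 1.282
    = 3.5146 − 1.282 = 2.2326 → 2.23
Power = Φ(2.23) = 0.987.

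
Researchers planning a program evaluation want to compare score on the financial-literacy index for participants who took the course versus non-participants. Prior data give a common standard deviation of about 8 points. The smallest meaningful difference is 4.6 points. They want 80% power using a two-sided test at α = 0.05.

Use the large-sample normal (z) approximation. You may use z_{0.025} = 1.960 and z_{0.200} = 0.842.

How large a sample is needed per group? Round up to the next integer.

n = 48 per group

n = (z_{α/2} + z_β)² · (σ₁² + σ₂²) / δ²
  = (1.960 + 0.842)² · (2·8² = 128) / 4.6²
  = 7.8512 · 128 / 21.16
  = 47.49
Round up → n = 48 per group.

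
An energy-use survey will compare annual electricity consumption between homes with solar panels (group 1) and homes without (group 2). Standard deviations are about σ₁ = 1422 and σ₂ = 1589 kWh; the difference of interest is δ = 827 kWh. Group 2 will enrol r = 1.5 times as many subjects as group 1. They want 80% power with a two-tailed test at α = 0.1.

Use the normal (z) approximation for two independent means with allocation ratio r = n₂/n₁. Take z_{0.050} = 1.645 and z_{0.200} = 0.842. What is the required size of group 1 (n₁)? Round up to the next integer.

n₁ = 34

n₁ = (z_{α/2} + z_β)² · (σ₁² + σ₂²/r) / δ²
   = (1.645 + 0.842)² · (1422² + 1589²/1.5) / 827²
   = 6.1852 · (2022084 + 1683280.7) / 683929
   = 6.1852 · 3705364.7 / 683929
   = 33.51
Round up → n₁ = 34; n₂ = r·n₁ = 1.5 × 34 = 51.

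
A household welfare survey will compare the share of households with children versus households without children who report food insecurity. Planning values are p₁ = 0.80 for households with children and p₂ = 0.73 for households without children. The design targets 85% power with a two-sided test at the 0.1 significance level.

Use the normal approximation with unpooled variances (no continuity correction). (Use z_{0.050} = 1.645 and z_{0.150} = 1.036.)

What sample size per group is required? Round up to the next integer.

n = (z_{α/2} + z_β)² · [p₁(1−p₁) + p₂(1−p₂)] / (p₁ − p₂)²
  = (1.645 + 1.036)² · (0.80·0.20 + 0.73·0.27) / (0.07)²
  = (2.681)² · (0.1600 + 0.1971) / 0.0049
  = 7.1878 · 0.3571 / 0.0049
  = 523.83
Round up → n = 524 per group.

n = 524 per group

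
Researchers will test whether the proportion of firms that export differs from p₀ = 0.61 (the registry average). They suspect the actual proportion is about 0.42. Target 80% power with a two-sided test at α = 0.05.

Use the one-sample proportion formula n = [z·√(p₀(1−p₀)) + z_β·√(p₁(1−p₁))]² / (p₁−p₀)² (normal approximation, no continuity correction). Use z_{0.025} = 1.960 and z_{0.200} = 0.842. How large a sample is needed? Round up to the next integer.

n = [z_{α/2}·√(p₀q₀) + z_β·√(p₁q₁)]² / (p₁ − p₀)²
  = [1.960·√(0.61·0.39) + 0.842·√(0.42·0.58)]² / (-0.19)²
  = [1.960·0.4877 + 0.842·0.4936]² / 0.0361
  = [1.3716]² / 0.0361
  = 52.11
Round up → n = 53.

n = 53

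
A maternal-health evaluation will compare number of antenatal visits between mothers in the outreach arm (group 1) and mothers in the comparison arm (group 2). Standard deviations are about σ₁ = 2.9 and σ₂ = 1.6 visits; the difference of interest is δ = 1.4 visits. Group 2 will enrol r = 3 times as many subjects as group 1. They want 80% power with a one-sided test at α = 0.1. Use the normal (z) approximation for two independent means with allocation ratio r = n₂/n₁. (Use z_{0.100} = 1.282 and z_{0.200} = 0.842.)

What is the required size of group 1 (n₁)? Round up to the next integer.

n₁ = (z_α + z_β)² · (σ₁² + σ₂²/r) / δ²
   = (1.282 + 0.842)² · (2.9² + 1.6²/3) / 1.4²
   = 4.5114 · (8.41 + 0.85333) / 1.96
   = 4.5114 · 9.2633 / 1.96
   = 21.32
Round up → n₁ = 22; n₂ = r·n₁ = 3 × 22 = 66.

n₁ = 22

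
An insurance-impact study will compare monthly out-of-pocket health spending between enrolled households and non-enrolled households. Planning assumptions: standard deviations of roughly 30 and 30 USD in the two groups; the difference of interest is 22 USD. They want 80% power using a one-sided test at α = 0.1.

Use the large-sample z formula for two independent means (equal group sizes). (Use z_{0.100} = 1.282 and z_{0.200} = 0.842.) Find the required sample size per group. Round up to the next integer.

n = (z_α + z_β)² · (σ₁² + σ₂²) / δ²
  = (1.282 + 0.842)² · (30² + 30² = 1800) / 22²
  = 4.5114 · 1800 / 484
  = 16.78
Round up → n = 17 per group.

n = 17 per group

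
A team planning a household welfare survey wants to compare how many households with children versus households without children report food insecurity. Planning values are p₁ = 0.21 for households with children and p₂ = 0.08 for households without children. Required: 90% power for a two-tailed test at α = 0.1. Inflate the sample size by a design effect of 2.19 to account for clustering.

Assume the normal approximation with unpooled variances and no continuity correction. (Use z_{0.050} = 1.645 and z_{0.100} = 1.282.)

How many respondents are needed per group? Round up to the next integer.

n = 266 per group

n = (z_{α/2} + z_β)² · [p₁(1−p₁) + p₂(1−p₂)] / (p₁ − p₂)²
  = (1.645 + 1.282)² · (0.21·0.79 + 0.08·0.92) / (0.13)²
  = (2.927)² · (0.1659 + 0.0736) / 0.0169
  = 8.5673 · 0.2395 / 0.0169
  = 121.41
Design effect: 2.19 × 121.41 = 265.89.
Round up → n = 266 per group.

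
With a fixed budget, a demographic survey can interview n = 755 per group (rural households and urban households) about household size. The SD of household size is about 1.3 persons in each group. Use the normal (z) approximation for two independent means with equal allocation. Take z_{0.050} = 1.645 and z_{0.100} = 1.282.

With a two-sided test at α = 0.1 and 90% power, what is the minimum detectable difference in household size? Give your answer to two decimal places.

δ = (z_{α/2} + z_β) · √((σ₁²+σ₂²)/n)
  = (1.645 + 1.282) · √(3.38/755)
  = 2.927 · √0.00448
  = 2.927 · 0.0669
  = 0.1958

Minimum detectable difference ≈ 0.20 persons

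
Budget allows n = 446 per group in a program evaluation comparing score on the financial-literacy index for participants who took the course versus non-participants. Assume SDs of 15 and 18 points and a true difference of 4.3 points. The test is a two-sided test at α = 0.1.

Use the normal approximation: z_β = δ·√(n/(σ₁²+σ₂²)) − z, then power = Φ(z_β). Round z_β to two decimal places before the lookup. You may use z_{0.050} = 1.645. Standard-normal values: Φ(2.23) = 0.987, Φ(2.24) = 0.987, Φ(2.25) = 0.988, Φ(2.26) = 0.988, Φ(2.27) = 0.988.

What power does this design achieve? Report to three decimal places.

Power ≈ 0.987

z_β = δ·√(n/(σ₁²+σ₂²)) − z_{α/2}
    = 4.3 · √(446/549) − 1.645
    = 4.3 · 0.90132 − 1.645
    = 3.8757 − 1.645 = 2.2307 → 2.23
Power = Φ(2.23) = 0.987.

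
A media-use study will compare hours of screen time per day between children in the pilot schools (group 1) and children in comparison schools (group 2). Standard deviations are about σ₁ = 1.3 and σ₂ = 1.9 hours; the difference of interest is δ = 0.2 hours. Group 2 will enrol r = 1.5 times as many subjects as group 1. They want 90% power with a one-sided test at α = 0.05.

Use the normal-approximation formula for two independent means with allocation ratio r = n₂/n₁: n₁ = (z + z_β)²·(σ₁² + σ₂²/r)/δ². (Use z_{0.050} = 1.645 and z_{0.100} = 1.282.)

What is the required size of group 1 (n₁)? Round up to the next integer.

n₁ = 878

n₁ = (z_α + z_β)² · (σ₁² + σ₂²/r) / δ²
   = (1.645 + 1.282)² · (1.3² + 1.9²/1.5) / 0.2²
   = 8.5673 · (1.69 + 2.4067) / 0.04
   = 8.5673 · 4.0967 / 0.04
   = 877.44
Round up → n₁ = 878; n₂ = r·n₁ = 1.5 × 878 = 1317.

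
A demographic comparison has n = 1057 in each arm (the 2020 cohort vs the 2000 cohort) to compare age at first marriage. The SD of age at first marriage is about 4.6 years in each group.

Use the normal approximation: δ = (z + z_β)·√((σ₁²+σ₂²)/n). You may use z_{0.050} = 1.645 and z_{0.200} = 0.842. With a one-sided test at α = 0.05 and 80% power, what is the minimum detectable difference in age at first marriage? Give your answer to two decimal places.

δ = (z_α + z_β) · √((σ₁²+σ₂²)/n)
  = (1.645 + 0.842) · √(42.32/1057)
  = 2.487 · √0.04004
  = 2.487 · 0.2001
  = 0.4976

Minimum detectable difference ≈ 0.50 years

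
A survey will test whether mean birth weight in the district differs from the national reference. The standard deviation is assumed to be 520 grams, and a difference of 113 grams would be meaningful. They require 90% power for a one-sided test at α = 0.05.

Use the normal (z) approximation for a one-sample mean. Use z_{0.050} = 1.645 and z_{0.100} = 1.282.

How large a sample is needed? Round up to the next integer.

n = 182

n = (z_α + z_β)² · σ² / δ²
  = (1.645 + 1.282)² · 520² / 113²
  = 8.5673 · 270400 / 12769
  = 181.42
Round up → n = 182.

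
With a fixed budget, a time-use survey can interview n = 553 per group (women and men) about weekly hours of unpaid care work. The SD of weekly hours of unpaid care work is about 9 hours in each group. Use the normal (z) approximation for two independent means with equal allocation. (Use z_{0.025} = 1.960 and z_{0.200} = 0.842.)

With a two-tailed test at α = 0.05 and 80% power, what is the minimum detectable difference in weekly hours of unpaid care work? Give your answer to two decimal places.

Minimum detectable difference ≈ 1.52 hours

δ = (z_{α/2} + z_β) · √((σ₁²+σ₂²)/n)
  = (1.960 + 0.842) · √(162/553)
  = 2.802 · √0.29295
  = 2.802 · 0.5412
  = 1.5166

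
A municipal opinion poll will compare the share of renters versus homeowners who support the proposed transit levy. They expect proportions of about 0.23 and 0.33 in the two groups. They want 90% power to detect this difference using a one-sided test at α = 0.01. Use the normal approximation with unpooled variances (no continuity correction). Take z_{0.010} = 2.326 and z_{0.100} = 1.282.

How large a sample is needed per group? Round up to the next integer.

n = 519 per group

n = (z_α + z_β)² · [p₁(1−p₁) + p₂(1−p₂)] / (p₁ − p₂)²
  = (2.326 + 1.282)² · (0.23·0.77 + 0.33·0.67) / (-0.10)²
  = (3.608)² · (0.1771 + 0.2211) / 0.0100
  = 13.0177 · 0.3982 / 0.0100
  = 518.36
Round up → n = 519 per group.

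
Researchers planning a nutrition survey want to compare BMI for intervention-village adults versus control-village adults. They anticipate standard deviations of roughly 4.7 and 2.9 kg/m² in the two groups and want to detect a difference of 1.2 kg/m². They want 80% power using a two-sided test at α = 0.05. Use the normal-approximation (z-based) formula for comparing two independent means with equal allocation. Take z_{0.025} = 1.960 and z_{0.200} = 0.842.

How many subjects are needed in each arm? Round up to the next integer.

n = 167 per group

n = (z_{α/2} + z_β)² · (σ₁² + σ₂²) / δ²
  = (1.960 + 0.842)² · (4.7² + 2.9² = 30.5) / 1.2²
  = 7.8512 · 30.5 / 1.44
  = 166.29
Round up → n = 167 per group.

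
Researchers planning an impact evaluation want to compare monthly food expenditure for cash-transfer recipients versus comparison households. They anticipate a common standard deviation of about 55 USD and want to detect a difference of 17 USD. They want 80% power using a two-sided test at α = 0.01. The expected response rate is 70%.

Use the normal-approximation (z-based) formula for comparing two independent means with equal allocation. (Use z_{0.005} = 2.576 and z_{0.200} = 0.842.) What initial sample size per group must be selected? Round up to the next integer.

n = (z_{α/2} + z_β)² · (σ₁² + σ₂²) / δ²
  = (2.576 + 0.842)² · (2·55² = 6050) / 17²
  = 11.6827 · 6050 / 289
  = 244.57
Adjust for 70% response: 244.57 / 0.70 = 349.38.
Round up → n = 350 per group.

n = 350 per group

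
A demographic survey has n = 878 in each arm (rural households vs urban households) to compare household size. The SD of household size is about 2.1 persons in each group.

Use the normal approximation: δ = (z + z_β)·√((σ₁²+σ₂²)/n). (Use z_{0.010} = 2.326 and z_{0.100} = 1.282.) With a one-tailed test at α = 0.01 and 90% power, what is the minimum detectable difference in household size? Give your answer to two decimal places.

Minimum detectable difference ≈ 0.36 persons

δ = (z_α + z_β) · √((σ₁²+σ₂²)/n)
  = (2.326 + 1.282) · √(8.82/878)
  = 3.608 · √0.01005
  = 3.608 · 0.1002
  = 0.3616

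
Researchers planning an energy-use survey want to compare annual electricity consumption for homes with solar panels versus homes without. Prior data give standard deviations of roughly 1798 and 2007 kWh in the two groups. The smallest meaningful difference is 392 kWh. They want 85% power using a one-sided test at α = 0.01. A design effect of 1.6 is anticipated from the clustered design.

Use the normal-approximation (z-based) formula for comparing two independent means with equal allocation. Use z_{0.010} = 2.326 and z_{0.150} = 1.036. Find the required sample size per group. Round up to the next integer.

n = (z_α + z_β)² · (σ₁² + σ₂²) / δ²
  = (2.326 + 1.036)² · (1798² + 2007² = 7260853) / 392²
  = 11.3030 · 7260853 / 153664
  = 534.09
Design effect: 1.6 × 534.09 = 854.54.
Round up → n = 855 per group.

n = 855 per group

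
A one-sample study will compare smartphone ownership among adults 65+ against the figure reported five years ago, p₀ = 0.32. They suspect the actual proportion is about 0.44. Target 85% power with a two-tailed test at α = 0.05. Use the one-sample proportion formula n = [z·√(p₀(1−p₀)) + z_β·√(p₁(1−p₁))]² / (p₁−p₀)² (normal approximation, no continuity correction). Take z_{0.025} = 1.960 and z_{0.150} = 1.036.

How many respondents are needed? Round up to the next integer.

n = 142

n = [z_{α/2}·√(p₀q₀) + z_β·√(p₁q₁)]² / (p₁ − p₀)²
  = [1.960·√(0.32·0.68) + 1.036·√(0.44·0.56)]² / (0.12)²
  = [1.960·0.4665 + 1.036·0.4964]² / 0.0144
  = [1.4286]² / 0.0144
  = 141.72
Round up → n = 142.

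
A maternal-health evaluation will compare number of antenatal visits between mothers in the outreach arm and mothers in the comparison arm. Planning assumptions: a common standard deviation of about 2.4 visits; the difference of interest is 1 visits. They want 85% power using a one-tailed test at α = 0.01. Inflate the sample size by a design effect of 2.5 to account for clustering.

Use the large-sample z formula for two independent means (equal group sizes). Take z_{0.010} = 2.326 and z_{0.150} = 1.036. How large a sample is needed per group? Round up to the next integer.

n = (z_α + z_β)² · (σ₁² + σ₂²) / δ²
  = (2.326 + 1.036)² · (2·2.4² = 11.52) / 1²
  = 11.3030 · 11.52 / 1
  = 130.21
Design effect: 2.5 × 130.21 = 325.53.
Round up → n = 326 per group.

n = 326 per group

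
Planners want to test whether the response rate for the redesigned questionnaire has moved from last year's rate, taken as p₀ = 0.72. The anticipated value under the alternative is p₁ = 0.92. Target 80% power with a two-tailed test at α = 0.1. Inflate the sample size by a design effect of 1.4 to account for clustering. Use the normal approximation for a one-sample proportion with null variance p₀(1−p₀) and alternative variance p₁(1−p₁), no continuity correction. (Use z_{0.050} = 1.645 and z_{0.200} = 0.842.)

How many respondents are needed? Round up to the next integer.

n = 33

n = [z_{α/2}·√(p₀q₀) + z_β·√(p₁q₁)]² / (p₁ − p₀)²
  = [1.645·√(0.72·0.28) + 0.842·√(0.92·0.08)]² / (0.20)²
  = [1.645·0.4490 + 0.842·0.2713]² / 0.0400
  = [0.9670]² / 0.0400
  = 23.38
Design effect: 1.4 × 23.38 = 32.73.
Round up → n = 33.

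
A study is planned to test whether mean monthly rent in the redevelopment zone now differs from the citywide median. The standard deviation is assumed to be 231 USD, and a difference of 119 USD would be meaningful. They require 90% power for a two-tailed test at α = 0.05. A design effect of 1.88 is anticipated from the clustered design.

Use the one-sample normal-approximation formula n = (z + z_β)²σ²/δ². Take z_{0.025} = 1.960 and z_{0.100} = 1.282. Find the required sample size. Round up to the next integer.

n = (z_{α/2} + z_β)² · σ² / δ²
  = (1.960 + 1.282)² · 231² / 119²
  = 10.5106 · 53361 / 14161
  = 39.61
Design effect: 1.88 × 39.61 = 74.46.
Round up → n = 75.

n = 75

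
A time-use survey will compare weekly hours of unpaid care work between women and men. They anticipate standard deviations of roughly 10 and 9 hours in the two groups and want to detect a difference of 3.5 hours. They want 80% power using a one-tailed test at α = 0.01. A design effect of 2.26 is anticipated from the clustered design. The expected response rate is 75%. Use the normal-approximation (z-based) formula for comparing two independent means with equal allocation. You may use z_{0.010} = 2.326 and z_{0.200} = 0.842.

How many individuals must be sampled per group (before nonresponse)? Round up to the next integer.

n = (z_α + z_β)² · (σ₁² + σ₂²) / δ²
  = (2.326 + 0.842)² · (10² + 9² = 181) / 3.5²
  = 10.0362 · 181 / 12.25
  = 148.29
Design effect: 2.26 × 148.29 = 335.14.
Adjust for 75% response: 335.14 / 0.75 = 446.85.
Round up → n = 447 per group.

n = 447 per group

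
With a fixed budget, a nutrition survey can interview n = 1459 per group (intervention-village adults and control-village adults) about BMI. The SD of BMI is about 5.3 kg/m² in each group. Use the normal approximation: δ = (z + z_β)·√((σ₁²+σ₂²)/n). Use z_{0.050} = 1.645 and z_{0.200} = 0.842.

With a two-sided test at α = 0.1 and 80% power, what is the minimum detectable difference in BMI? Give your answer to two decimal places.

Minimum detectable difference ≈ 0.49 kg/m²

δ = (z_{α/2} + z_β) · √((σ₁²+σ₂²)/n)
  = (1.645 + 0.842) · √(56.18/1459)
  = 2.487 · √0.03851
  = 2.487 · 0.1962
  = 0.4880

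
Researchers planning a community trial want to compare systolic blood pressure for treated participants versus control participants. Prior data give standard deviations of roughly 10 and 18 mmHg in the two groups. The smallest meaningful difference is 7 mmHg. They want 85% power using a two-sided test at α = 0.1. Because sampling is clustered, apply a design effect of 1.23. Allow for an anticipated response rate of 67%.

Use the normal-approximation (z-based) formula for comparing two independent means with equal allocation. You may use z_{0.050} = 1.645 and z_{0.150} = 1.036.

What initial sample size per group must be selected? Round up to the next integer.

n = 115 per group

n = (z_{α/2} + z_β)² · (σ₁² + σ₂²) / δ²
  = (1.645 + 1.036)² · (10² + 18² = 424) / 7²
  = 7.1878 · 424 / 49
  = 62.20
Design effect: 1.23 × 62.20 = 76.50.
Adjust for 67% response: 76.50 / 0.67 = 114.18.
Round up → n = 115 per group.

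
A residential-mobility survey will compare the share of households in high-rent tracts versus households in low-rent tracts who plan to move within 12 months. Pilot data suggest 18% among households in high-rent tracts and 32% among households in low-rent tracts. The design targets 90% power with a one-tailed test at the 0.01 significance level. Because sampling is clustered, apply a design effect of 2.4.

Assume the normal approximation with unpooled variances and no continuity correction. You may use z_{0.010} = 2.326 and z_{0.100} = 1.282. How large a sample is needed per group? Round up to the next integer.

n = (z_α + z_β)² · [p₁(1−p₁) + p₂(1−p₂)] / (p₁ − p₂)²
  = (2.326 + 1.282)² · (0.18·0.82 + 0.32·0.68) / (-0.14)²
  = (3.608)² · (0.1476 + 0.2176) / 0.0196
  = 13.0177 · 0.3652 / 0.0196
  = 242.55
Design effect: 2.4 × 242.55 = 582.13.
Round up → n = 583 per group.

n = 583 per group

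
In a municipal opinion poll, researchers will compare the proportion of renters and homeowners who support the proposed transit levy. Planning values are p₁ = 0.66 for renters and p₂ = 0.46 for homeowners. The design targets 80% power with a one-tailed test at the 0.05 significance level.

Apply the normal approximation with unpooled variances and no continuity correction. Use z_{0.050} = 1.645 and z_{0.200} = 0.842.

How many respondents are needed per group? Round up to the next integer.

n = 74 per group

n = (z_α + z_β)² · [p₁(1−p₁) + p₂(1−p₂)] / (p₁ − p₂)²
  = (1.645 + 0.842)² · (0.66·0.34 + 0.46·0.54) / (0.20)²
  = (2.487)² · (0.2244 + 0.2484) / 0.0400
  = 6.1852 · 0.4728 / 0.0400
  = 73.11
Round up → n = 74 per group.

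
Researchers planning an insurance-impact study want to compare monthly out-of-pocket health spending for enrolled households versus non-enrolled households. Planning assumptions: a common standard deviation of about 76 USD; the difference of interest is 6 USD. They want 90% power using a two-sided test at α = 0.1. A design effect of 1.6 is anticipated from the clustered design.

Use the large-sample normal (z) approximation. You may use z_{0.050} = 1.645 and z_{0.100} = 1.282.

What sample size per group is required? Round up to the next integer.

n = (z_{α/2} + z_β)² · (σ₁² + σ₂²) / δ²
  = (1.645 + 1.282)² · (2·76² = 11552) / 6²
  = 8.5673 · 11552 / 36
  = 2749.16
Design effect: 1.6 × 2749.16 = 4398.66.
Round up → n = 4399 per group.

n = 4399 per group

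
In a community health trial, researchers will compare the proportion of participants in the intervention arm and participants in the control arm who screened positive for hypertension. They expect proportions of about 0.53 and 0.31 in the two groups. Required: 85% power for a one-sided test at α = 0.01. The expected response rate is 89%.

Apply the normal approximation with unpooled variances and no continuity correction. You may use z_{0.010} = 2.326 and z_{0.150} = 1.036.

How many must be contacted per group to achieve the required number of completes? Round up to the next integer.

n = (z_α + z_β)² · [p₁(1−p₁) + p₂(1−p₂)] / (p₁ − p₂)²
  = (2.326 + 1.036)² · (0.53·0.47 + 0.31·0.69) / (0.22)²
  = (3.362)² · (0.2491 + 0.2139) / 0.0484
  = 11.3030 · 0.4630 / 0.0484
  = 108.13
Adjust for 89% response: 108.13 / 0.89 = 121.49.
Round up → n = 122 per group.

n = 122 per group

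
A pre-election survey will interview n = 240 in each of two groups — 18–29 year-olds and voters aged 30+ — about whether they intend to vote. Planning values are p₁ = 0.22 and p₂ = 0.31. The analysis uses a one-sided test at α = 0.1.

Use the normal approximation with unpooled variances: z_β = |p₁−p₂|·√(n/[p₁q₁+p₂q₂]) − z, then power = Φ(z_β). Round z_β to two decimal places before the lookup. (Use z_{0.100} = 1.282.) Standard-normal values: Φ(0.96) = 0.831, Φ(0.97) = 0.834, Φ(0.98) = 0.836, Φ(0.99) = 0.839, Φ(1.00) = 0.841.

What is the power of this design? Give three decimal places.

z_β = |p₁−p₂|·√(n/[p₁q₁+p₂q₂]) − z_α
    = 0.09 · √(240/0.3855) − 1.282
    = 0.09 · 24.9513 − 1.282
    = 2.2456 − 1.282 = 0.9636 → 0.96
Power = Φ(0.96) = 0.831.

Power ≈ 0.831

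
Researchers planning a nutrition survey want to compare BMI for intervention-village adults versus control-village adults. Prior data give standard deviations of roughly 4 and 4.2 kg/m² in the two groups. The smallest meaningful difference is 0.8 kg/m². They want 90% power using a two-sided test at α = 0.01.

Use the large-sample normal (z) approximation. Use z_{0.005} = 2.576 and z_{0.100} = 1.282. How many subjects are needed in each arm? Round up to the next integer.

n = 783 per group

n = (z_{α/2} + z_β)² · (σ₁² + σ₂²) / δ²
  = (2.576 + 1.282)² · (4² + 4.2² = 33.64) / 0.8²
  = 14.8842 · 33.64 / 0.64
  = 782.35
Round up → n = 783 per group.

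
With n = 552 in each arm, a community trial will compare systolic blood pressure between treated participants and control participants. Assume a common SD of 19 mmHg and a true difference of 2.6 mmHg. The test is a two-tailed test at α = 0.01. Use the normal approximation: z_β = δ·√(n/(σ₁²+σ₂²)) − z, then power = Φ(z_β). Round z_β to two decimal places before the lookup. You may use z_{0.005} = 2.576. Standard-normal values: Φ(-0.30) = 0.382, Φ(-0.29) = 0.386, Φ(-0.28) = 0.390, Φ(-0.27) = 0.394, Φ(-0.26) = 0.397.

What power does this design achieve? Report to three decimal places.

Power ≈ 0.382

z_β = δ·√(n/(σ₁²+σ₂²)) − z_{α/2}
    = 2.6 · √(552/722) − 2.576
    = 2.6 · 0.87438 − 2.576
    = 2.2734 − 2.576 = -0.3026 → -0.30
Power = Φ(-0.30) = 0.382.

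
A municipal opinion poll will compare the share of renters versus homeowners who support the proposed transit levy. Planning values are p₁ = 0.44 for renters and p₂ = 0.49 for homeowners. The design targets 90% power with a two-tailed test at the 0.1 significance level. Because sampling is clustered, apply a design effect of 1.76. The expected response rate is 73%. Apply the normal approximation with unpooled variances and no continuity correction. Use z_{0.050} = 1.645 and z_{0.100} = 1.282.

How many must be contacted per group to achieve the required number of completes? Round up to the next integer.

n = 4101 per group

n = (z_{α/2} + z_β)² · [p₁(1−p₁) + p₂(1−p₂)] / (p₁ − p₂)²
  = (1.645 + 1.282)² · (0.44·0.56 + 0.49·0.51) / (-0.05)²
  = (2.927)² · (0.2464 + 0.2499) / 0.0025
  = 8.5673 · 0.4963 / 0.0025
  = 1700.79
Design effect: 1.76 × 1700.79 = 2993.38.
Adjust for 73% response: 2993.38 / 0.73 = 4100.53.
Round up → n = 4101 per group.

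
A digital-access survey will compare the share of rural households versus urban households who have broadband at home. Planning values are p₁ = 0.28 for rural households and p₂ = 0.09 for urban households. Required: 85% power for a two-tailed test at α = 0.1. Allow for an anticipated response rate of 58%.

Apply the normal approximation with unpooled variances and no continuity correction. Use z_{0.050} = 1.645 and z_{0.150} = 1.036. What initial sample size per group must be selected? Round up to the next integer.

n = 98 per group

n = (z_{α/2} + z_β)² · [p₁(1−p₁) + p₂(1−p₂)] / (p₁ − p₂)²
  = (1.645 + 1.036)² · (0.28·0.72 + 0.09·0.91) / (0.19)²
  = (2.681)² · (0.2016 + 0.0819) / 0.0361
  = 7.1878 · 0.2835 / 0.0361
  = 56.45
Adjust for 58% response: 56.45 / 0.58 = 97.32.
Round up → n = 98 per group.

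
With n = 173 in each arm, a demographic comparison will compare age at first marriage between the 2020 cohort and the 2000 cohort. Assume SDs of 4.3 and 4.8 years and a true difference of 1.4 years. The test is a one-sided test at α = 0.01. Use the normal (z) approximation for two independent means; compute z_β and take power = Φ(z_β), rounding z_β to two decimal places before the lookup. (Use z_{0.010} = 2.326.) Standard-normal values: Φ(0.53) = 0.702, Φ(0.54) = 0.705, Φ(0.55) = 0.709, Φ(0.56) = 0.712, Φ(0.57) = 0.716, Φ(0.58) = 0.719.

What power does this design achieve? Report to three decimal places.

Power ≈ 0.702

z_β = δ·√(n/(σ₁²+σ₂²)) − z_α
    = 1.4 · √(173/41.53) − 2.326
    = 1.4 · 2.04100 − 2.326
    = 2.8574 − 2.326 = 0.5314 → 0.53
Power = Φ(0.53) = 0.702.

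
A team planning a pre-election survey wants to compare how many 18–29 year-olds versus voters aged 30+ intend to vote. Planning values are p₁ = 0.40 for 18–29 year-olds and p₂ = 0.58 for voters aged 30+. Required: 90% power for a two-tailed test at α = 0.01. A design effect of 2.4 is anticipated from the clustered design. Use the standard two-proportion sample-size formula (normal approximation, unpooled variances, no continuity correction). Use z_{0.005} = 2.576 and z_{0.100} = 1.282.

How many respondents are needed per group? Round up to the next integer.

n = 534 per group

n = (z_{α/2} + z_β)² · [p₁(1−p₁) + p₂(1−p₂)] / (p₁ − p₂)²
  = (2.576 + 1.282)² · (0.40·0.60 + 0.58·0.42) / (-0.18)²
  = (3.858)² · (0.2400 + 0.2436) / 0.0324
  = 14.8842 · 0.4836 / 0.0324
  = 222.16
Design effect: 2.4 × 222.16 = 533.18.
Round up → n = 534 per group.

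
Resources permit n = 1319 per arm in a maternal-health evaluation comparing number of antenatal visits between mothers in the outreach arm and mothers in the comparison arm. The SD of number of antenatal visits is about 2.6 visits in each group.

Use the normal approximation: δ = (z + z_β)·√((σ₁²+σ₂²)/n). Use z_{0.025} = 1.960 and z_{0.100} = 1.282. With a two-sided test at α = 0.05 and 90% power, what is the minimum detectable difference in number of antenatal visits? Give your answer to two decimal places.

δ = (z_{α/2} + z_β) · √((σ₁²+σ₂²)/n)
  = (1.960 + 1.282) · √(13.52/1319)
  = 3.242 · √0.01025
  = 3.242 · 0.1012
  = 0.3282

Minimum detectable difference ≈ 0.33 visits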